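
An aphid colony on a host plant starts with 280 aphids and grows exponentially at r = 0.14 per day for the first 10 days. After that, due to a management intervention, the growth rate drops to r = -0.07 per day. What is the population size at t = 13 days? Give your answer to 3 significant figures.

920 aphids

Phase 1: N(10) = 280·e^(0.14×10) = 280·e^1.4 = 1135.46.
Phase 2 runs for 13 − 10 = 3 days at r = -0.07.
N(13) = 1135.46·e^(-0.07×3) = 1135.46·e^-0.21 = 920.383.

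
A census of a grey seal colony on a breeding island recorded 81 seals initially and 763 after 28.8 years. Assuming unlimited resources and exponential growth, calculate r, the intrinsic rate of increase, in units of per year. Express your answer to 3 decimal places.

0.078 per year

From N(t) = N₀·e^(rt): e^(r·28.8) = 763/81 = 9.4198.
r·28.8 = ln(9.4198) = 2.2428, so r = 2.2428/28.8 = 0.077875.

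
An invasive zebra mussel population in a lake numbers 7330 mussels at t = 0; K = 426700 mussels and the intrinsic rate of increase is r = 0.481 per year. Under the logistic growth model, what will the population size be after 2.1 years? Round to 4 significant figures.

A = (K − N₀)/N₀ = (426700 − 7330)/7330 = 57.213.
N(t) = K/(1 + A·e^(−rt)) = 426700/(1 + 57.213×e^(−0.481×2.1)).
e^(−1.01) = 0.36418; denominator = 1 + 57.213×0.36418 = 21.836.
N = 426700/21.836 = 19541.2.

19540 mussels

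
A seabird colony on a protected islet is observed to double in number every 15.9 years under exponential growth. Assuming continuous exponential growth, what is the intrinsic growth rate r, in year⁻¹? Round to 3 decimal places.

r = ln(2)/t_d = 0.6931/15.9 = 0.043594.

0.044 per year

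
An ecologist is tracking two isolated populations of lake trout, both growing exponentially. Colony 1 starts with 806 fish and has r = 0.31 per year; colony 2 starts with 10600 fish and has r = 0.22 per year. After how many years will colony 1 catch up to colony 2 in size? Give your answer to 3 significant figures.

Set 806·e^(0.31t) = 10600·e^(0.22t).
e^((0.31 − 0.22)t) = 10600/806 → e^(0.09·t) = 13.151.
0.09·t = ln(13.151) = 2.5765, so t = 2.5765/0.09 = 28.628.

28.6 years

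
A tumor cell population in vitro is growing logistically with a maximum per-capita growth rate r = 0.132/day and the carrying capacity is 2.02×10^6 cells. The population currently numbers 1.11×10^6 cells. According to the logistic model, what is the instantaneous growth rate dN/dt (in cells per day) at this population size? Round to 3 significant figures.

dN/dt = rN(1 − N/K) = 0.132 × 1.11×10^6 × (1 − 1.11×10^6/2.02×10^6).
1 − 1.11×10^6/2.02×10^6 = 0.4505; dN/dt = 0.132 × 1.11×10^6 × 0.4505 = 66007.

66000 cells per day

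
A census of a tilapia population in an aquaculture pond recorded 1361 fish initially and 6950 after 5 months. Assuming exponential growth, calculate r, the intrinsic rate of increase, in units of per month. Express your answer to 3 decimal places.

0.326 per month

From N(t) = N₀·e^(rt): e^(r·5) = 6950/1361 = 5.1065.
r·5 = ln(5.1065) = 1.6305, so r = 1.6305/5 = 0.3261.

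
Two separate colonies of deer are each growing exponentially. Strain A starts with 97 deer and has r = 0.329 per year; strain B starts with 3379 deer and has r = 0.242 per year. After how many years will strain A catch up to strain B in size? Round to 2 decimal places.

Set 97·e^(0.329t) = 3379·e^(0.242t).
e^((0.329 − 0.242)t) = 3379/97 → e^(0.087·t) = 34.835.
0.087·t = ln(34.835) = 3.5506, so t = 3.5506/0.087 = 40.812.

40.81 years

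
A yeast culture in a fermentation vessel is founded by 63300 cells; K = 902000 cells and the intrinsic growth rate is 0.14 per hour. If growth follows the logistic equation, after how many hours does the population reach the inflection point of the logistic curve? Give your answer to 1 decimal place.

Logistic growth is fastest at N = K/2 = 451000.
A = (K − N₀)/N₀ = 13.25. Set K/(1 + A·e^(−rt)) = K/2 → A·e^(−rt) = 1.
e^(−0.14t) = 1/13.25 = 0.0754739, so t = ln(13.25)/0.14 = 2.584/0.14 = 18.457.

18.5 hours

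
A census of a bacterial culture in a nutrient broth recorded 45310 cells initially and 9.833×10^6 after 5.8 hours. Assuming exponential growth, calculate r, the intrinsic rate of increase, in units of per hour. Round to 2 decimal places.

0.93 per hour

From N(t) = N₀·e^(rt): e^(r·5.8) = 9.833×10^6/45310 = 217.02.
r·5.8 = ln(217.02) = 5.38, so r = 5.38/5.8 = 0.92758.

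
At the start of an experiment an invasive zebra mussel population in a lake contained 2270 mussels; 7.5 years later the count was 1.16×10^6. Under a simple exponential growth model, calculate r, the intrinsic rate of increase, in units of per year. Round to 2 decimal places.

From N(t) = N₀·e^(rt): e^(r·7.5) = 1.16×10^6/2270 = 511.01.
r·7.5 = ln(511.01) = 6.2364, so r = 6.2364/7.5 = 0.83152.

0.83 per year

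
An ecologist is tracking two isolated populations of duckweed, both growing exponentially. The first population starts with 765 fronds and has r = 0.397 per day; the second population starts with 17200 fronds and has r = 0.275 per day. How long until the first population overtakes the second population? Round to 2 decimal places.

25.51 days

Set 765·e^(0.397t) = 17200·e^(0.275t).
e^((0.397 − 0.275)t) = 17200/765 → e^(0.122·t) = 22.484.
0.122·t = ln(22.484) = 3.1128, so t = 3.1128/0.122 = 25.515.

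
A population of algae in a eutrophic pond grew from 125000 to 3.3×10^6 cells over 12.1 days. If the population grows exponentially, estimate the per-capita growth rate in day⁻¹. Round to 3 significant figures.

0.271 per day

From N(t) = N₀·e^(rt): e^(r·12.1) = 3.3×10^6/125000 = 26.4.
r·12.1 = ln(26.4) = 3.2734, so r = 3.2734/12.1 = 0.27053.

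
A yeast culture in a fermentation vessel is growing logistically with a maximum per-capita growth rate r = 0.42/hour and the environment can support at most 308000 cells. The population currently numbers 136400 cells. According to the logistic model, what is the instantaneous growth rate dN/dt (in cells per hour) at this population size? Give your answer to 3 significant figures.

31900 cells per hour

dN/dt = rN(1 − N/K) = 0.42 × 136400 × (1 − 136400/308000).
1 − 136400/308000 = 0.55714; dN/dt = 0.42 × 136400 × 0.55714 = 31918.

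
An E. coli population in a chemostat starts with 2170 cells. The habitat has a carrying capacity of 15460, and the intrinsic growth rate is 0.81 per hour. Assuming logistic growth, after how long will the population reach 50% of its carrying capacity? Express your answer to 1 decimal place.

A = (K − N₀)/N₀ = (15460 − 2170)/2170 = 6.1244.
Solve 15460/(1 + 6.1244·e^(−0.81t)) = 7730: 1 + 6.1244·e^(−0.81t) = 2, so e^(−0.81t) = 0.163281.
−0.81·t = ln(0.163281) = -1.8123, so t = 1.8123/0.81 = 2.2374.

2.2 hours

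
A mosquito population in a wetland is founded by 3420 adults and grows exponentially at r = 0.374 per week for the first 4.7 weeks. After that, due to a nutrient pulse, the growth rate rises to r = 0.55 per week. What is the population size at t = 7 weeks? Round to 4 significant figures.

Phase 1: N(4.7) = 3420·e^(0.374×4.7) = 3420·e^1.758 = 19834.9.
Phase 2 runs for 7 − 4.7 = 2.3 weeks at r = 0.55.
N(7) = 19834.9·e^(0.55×2.3) = 19834.9·e^1.265 = 70276.7.

70280 adults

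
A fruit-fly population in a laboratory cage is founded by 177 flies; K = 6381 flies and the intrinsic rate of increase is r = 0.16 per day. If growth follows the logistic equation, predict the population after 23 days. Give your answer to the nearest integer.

3387 flies

A = (K − N₀)/N₀ = (6381 − 177)/177 = 35.051.
N(t) = K/(1 + A·e^(−rt)) = 6381/(1 + 35.051×e^(−0.16×23)).
e^(−3.68) = 0.025223; denominator = 1 + 35.051×0.025223 = 1.8841.
N = 6381/1.8841 = 3386.79.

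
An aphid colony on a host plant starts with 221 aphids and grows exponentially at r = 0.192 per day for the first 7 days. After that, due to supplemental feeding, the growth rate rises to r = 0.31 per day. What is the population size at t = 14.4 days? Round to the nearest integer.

8401 aphids

Phase 1: N(7) = 221·e^(0.192×7) = 221·e^1.344 = 847.391.
Phase 2 runs for 14.4 − 7 = 7.4 days at r = 0.31.
N(14.4) = 847.391·e^(0.31×7.4) = 847.391·e^2.294 = 8401.48.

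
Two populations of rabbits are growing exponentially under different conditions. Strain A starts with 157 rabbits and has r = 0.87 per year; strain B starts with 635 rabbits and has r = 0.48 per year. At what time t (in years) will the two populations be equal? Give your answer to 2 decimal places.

Set 157·e^(0.87t) = 635·e^(0.48t).
e^((0.87 − 0.48)t) = 635/157 → e^(0.39·t) = 4.0446.
0.39·t = ln(4.0446) = 1.3974, so t = 1.3974/0.39 = 3.583.

3.58 years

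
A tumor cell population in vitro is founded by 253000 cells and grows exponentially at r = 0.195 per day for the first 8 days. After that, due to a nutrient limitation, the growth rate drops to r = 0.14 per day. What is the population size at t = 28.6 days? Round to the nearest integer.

21534024 cells

Phase 1: N(8) = 253000·e^(0.195×8) = 253000·e^1.56 = 1.203982×10^6.
Phase 2 runs for 28.6 − 8 = 20.6 days at r = 0.14.
N(28.6) = 1.203982×10^6·e^(0.14×20.6) = 1.203982×10^6·e^2.884 = 2.153402×10^7.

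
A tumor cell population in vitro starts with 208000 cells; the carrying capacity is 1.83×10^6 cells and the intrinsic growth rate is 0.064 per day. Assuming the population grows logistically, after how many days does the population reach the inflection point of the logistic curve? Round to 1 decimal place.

Logistic growth is fastest at N = K/2 = 915000.
A = (K − N₀)/N₀ = 7.7981. Set K/(1 + A·e^(−rt)) = K/2 → A·e^(−rt) = 1.
e^(−0.064t) = 1/7.7981 = 0.128237, so t = ln(7.7981)/0.064 = 2.0539/0.064 = 32.092.

32.1 days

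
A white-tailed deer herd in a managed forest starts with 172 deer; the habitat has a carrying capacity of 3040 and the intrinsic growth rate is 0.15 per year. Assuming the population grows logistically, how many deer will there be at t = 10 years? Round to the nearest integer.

A = (K − N₀)/N₀ = (3040 − 172)/172 = 16.674.
N(t) = K/(1 + A·e^(−rt)) = 3040/(1 + 16.674×e^(−0.15×10)).
e^(−1.5) = 0.22313; denominator = 1 + 16.674×0.22313 = 4.7206.
N = 3040/4.7206 = 643.991.

644 deer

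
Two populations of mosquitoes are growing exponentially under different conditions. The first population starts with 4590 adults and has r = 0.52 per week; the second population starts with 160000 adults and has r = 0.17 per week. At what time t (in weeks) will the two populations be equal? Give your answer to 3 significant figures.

Set 4590·e^(0.52t) = 160000·e^(0.17t).
e^((0.52 − 0.17)t) = 160000/4590 → e^(0.35·t) = 34.858.
0.35·t = ln(34.858) = 3.5513, so t = 3.5513/0.35 = 10.147.

10.1 weeks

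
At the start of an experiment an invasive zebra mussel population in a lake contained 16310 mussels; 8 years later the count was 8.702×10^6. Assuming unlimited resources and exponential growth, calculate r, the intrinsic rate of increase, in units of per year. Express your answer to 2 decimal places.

0.78 per year

From N(t) = N₀·e^(rt): e^(r·8) = 8.702×10^6/16310 = 533.54.
r·8 = ln(533.54) = 6.2795, so r = 6.2795/8 = 0.78494.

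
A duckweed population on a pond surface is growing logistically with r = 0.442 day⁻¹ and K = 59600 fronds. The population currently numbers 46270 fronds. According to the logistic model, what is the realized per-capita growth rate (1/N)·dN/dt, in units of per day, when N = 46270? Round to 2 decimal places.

0.10 per day

(1/N)·dN/dt = r(1 − N/K) = 0.442 × (1 − 46270/59600).
= 0.442 × 0.22366 = 0.098857.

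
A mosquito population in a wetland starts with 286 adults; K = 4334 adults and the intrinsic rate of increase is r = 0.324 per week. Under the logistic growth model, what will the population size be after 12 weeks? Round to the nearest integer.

3360 adults

A = (K − N₀)/N₀ = (4334 − 286)/286 = 14.154.
N(t) = K/(1 + A·e^(−rt)) = 4334/(1 + 14.154×e^(−0.324×12)).
e^(−3.888) = 0.020486; denominator = 1 + 14.154×0.020486 = 1.29.
N = 4334/1.29 = 3359.8.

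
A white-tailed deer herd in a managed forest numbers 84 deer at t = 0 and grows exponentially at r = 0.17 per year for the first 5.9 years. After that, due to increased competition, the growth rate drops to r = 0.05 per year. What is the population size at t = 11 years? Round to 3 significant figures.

296 deer

Phase 1: N(5.9) = 84·e^(0.17×5.9) = 84·e^1.003 = 229.022.
Phase 2 runs for 11 − 5.9 = 5.1 years at r = 0.05.
N(11) = 229.022·e^(0.05×5.1) = 229.022·e^0.255 = 295.544.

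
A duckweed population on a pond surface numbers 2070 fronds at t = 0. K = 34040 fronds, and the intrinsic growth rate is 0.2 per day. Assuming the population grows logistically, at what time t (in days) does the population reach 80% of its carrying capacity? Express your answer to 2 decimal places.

A = (K − N₀)/N₀ = (34040 − 2070)/2070 = 15.444.
Solve 34040/(1 + 15.444·e^(−0.2t)) = 27232: 1 + 15.444·e^(−0.2t) = 1.25, so e^(−0.2t) = 0.0161871.
−0.2·t = ln(0.0161871) = -4.1235, so t = 4.1235/0.2 = 20.618.

20.62 days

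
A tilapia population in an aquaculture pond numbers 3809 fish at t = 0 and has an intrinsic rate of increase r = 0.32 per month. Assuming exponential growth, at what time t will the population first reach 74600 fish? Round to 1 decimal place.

Set N₀·e^(rt) = 74600: e^(0.32·t) = 74600/3809 = 19.585.
0.32·t = ln(19.585) = 2.9748, so t = 2.9748/0.32 = 9.2962.

9.3 months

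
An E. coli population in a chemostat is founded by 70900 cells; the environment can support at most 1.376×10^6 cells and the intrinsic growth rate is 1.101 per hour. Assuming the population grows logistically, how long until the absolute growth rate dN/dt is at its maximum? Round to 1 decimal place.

2.6 hours

Logistic growth is fastest at N = K/2 = 688000.
A = (K − N₀)/N₀ = 18.408. Set K/(1 + A·e^(−rt)) = K/2 → A·e^(−rt) = 1.
e^(−1.101t) = 1/18.408 = 0.0543253, so t = ln(18.408)/1.101 = 2.9128/1.101 = 2.6456.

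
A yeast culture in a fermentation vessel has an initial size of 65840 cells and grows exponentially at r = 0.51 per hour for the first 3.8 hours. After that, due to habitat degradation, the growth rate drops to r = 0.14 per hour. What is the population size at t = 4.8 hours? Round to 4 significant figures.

Phase 1: N(3.8) = 65840·e^(0.51×3.8) = 65840·e^1.938 = 457249.
Phase 2 runs for 4.8 − 3.8 = 1 hours at r = 0.14.
N(4.8) = 457249·e^(0.14×1) = 457249·e^0.14 = 525961.

526000 cells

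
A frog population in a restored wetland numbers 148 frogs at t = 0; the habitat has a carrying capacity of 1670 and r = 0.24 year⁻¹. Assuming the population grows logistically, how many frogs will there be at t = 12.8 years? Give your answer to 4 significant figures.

1131 frogs

A = (K − N₀)/N₀ = (1670 − 148)/148 = 10.284.
N(t) = K/(1 + A·e^(−rt)) = 1670/(1 + 10.284×e^(−0.24×12.8)).
e^(−3.072) = 0.046328; denominator = 1 + 10.284×0.046328 = 1.4764.
N = 1670/1.4764 = 1131.11.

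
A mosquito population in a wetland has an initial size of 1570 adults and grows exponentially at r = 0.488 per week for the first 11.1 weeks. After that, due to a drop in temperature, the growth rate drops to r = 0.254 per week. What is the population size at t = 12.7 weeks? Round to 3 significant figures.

531000 adults

Phase 1: N(11.1) = 1570·e^(0.488×11.1) = 1570·e^5.417 = 353497.
Phase 2 runs for 12.7 − 11.1 = 1.6 weeks at r = 0.254.
N(12.7) = 353497·e^(0.254×1.6) = 353497·e^0.4064 = 530742.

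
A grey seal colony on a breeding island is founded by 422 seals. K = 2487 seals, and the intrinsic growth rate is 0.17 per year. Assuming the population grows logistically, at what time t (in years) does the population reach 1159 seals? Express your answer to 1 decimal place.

8.5 years

A = (K − N₀)/N₀ = (2487 − 422)/422 = 4.8934.
Solve 2487/(1 + 4.8934·e^(−0.17t)) = 1159: 1 + 4.8934·e^(−0.17t) = 2.1458, so e^(−0.17t) = 0.234157.
−0.17·t = ln(0.234157) = -1.4518, so t = 1.4518/0.17 = 8.5398.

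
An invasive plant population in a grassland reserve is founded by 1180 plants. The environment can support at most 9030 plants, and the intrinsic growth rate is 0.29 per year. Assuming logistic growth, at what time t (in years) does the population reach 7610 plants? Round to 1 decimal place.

A = (K − N₀)/N₀ = (9030 − 1180)/1180 = 6.6525.
Solve 9030/(1 + 6.6525·e^(−0.29t)) = 7610: 1 + 6.6525·e^(−0.29t) = 1.1866, so e^(−0.29t) = 0.0280489.
−0.29·t = ln(0.0280489) = -3.5738, so t = 3.5738/0.29 = 12.323.

12.3 years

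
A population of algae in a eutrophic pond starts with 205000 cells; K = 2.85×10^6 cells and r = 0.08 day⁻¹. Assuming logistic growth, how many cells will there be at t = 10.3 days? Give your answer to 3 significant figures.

428000 cells

A = (K − N₀)/N₀ = (2.85×10^6 − 205000)/205000 = 12.902.
N(t) = K/(1 + A·e^(−rt)) = 2.85×10^6/(1 + 12.902×e^(−0.08×10.3)).
e^(−0.824) = 0.43867; denominator = 1 + 12.902×0.43867 = 6.66.
N = 2.85×10^6/6.66 = 427931.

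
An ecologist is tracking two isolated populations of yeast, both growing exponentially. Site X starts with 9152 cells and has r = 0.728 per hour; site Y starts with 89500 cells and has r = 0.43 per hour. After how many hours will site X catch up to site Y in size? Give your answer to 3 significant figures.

7.65 hours

Set 9152·e^(0.728t) = 89500·e^(0.43t).
e^((0.728 − 0.43)t) = 89500/9152 → e^(0.298·t) = 9.7793.
0.298·t = ln(9.7793) = 2.2803, so t = 2.2803/0.298 = 7.6519.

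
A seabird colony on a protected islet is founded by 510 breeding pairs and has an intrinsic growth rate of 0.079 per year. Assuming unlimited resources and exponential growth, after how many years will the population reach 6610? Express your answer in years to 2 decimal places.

32.43 years

Set N₀·e^(rt) = 6610: e^(0.079·t) = 6610/510 = 12.961.
0.079·t = ln(12.961) = 2.5619, so t = 2.5619/0.079 = 32.429.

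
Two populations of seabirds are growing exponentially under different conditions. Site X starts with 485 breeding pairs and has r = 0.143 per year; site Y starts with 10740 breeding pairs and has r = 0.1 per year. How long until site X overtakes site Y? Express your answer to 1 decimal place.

Set 485·e^(0.143t) = 10740·e^(0.1t).
e^((0.143 − 0.1)t) = 10740/485 → e^(0.043·t) = 22.144.
0.043·t = ln(22.144) = 3.0976, so t = 3.0976/0.043 = 72.037.

72.0 years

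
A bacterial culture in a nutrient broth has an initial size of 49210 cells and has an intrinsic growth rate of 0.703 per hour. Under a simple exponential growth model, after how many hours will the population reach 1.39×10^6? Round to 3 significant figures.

4.75 hours

Set N₀·e^(rt) = 1.39×10^6: e^(0.703·t) = 1.39×10^6/49210 = 28.246.
0.703·t = ln(28.246) = 3.341, so t = 3.341/0.703 = 4.7524.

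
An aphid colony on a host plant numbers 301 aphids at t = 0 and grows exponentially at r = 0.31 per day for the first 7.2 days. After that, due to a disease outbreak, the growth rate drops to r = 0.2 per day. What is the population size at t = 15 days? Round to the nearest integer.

13348 aphids

Phase 1: N(7.2) = 301·e^(0.31×7.2) = 301·e^2.232 = 2804.86.
Phase 2 runs for 15 − 7.2 = 7.8 days at r = 0.2.
N(15) = 2804.86·e^(0.2×7.8) = 2804.86·e^1.56 = 13347.8.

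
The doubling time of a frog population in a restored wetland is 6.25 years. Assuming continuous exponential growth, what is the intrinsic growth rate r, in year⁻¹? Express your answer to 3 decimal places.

r = ln(2)/t_d = 0.6931/6.25 = 0.1109.

0.111 per year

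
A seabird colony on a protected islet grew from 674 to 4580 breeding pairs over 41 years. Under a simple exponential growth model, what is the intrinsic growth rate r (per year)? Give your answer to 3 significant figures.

From N(t) = N₀·e^(rt): e^(r·41) = 4580/674 = 6.7953.
r·41 = ln(6.7953) = 1.9162, so r = 1.9162/41 = 0.046737.

0.0467 per year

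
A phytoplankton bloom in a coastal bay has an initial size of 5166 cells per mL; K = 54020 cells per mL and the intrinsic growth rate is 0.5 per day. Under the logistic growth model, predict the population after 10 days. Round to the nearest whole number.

50784 cells per mL

A = (K − N₀)/N₀ = (54020 − 5166)/5166 = 9.4568.
N(t) = K/(1 + A·e^(−rt)) = 54020/(1 + 9.4568×e^(−0.5×10)).
e^(−5) = 0.0067379; denominator = 1 + 9.4568×0.0067379 = 1.0637.
N = 54020/1.0637 = 50784.1.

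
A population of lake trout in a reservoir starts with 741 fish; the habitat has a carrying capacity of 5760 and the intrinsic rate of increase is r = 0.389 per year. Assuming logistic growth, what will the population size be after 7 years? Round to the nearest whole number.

A = (K − N₀)/N₀ = (5760 − 741)/741 = 6.7733.
N(t) = K/(1 + A·e^(−rt)) = 5760/(1 + 6.7733×e^(−0.389×7)).
e^(−2.723) = 0.065677; denominator = 1 + 6.7733×0.065677 = 1.4449.
N = 5760/1.4449 = 3986.57.

3987 fish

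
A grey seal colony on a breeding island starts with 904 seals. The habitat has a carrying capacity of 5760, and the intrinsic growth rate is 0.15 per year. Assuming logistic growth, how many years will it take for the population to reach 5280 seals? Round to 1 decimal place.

A = (K − N₀)/N₀ = (5760 − 904)/904 = 5.3717.
Solve 5760/(1 + 5.3717·e^(−0.15t)) = 5280: 1 + 5.3717·e^(−0.15t) = 1.0909, so e^(−0.15t) = 0.0169238.
−0.15·t = ln(0.0169238) = -4.079, so t = 4.079/0.15 = 27.194.

27.2 years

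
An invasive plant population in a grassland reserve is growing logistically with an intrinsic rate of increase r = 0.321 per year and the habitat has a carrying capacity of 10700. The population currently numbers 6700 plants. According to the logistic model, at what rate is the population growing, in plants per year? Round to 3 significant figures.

804 plants per year

dN/dt = rN(1 − N/K) = 0.321 × 6700 × (1 − 6700/10700).
1 − 6700/10700 = 0.37383; dN/dt = 0.321 × 6700 × 0.37383 = 804.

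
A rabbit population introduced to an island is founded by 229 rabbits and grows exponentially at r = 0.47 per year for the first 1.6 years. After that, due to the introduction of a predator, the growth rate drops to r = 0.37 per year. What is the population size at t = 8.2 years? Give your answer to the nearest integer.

5584 rabbits

Phase 1: N(1.6) = 229·e^(0.47×1.6) = 229·e^0.752 = 485.764.
Phase 2 runs for 8.2 − 1.6 = 6.6 years at r = 0.37.
N(8.2) = 485.764·e^(0.37×6.6) = 485.764·e^2.442 = 5584.34.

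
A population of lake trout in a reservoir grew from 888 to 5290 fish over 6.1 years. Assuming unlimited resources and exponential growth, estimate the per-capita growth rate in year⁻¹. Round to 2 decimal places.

From N(t) = N₀·e^(rt): e^(r·6.1) = 5290/888 = 5.9572.
r·6.1 = ln(5.9572) = 1.7846, so r = 1.7846/6.1 = 0.29256.

0.29 per year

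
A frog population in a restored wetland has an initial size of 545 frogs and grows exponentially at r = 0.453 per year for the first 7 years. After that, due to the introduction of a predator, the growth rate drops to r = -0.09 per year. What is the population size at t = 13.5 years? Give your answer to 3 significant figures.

Phase 1: N(7) = 545·e^(0.453×7) = 545·e^3.171 = 12988.1.
Phase 2 runs for 13.5 − 7 = 6.5 years at r = -0.09.
N(13.5) = 12988.1·e^(-0.09×6.5) = 12988.1·e^-0.585 = 7235.72.

7240 frogs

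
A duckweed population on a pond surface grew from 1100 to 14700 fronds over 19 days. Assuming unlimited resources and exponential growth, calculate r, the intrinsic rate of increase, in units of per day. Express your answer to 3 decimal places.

0.136 per day

From N(t) = N₀·e^(rt): e^(r·19) = 14700/1100 = 13.364.
r·19 = ln(13.364) = 2.5925, so r = 2.5925/19 = 0.13645.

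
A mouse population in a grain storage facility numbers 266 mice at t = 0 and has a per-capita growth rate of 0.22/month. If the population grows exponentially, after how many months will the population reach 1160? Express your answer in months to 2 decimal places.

6.69 months

Set N₀·e^(rt) = 1160: e^(0.22·t) = 1160/266 = 4.3609.
0.22·t = ln(4.3609) = 1.4727, so t = 1.4727/0.22 = 6.694.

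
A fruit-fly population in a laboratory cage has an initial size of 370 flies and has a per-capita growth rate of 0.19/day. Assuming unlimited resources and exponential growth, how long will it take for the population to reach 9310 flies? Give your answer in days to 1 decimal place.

Set N₀·e^(rt) = 9310: e^(0.19·t) = 9310/370 = 25.162.
0.19·t = ln(25.162) = 3.2253, so t = 3.2253/0.19 = 16.975.

17.0 days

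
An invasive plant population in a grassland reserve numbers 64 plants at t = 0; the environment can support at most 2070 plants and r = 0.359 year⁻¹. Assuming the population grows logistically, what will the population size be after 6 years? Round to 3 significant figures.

A = (K − N₀)/N₀ = (2070 − 64)/64 = 31.344.
N(t) = K/(1 + A·e^(−rt)) = 2070/(1 + 31.344×e^(−0.359×6)).
e^(−2.154) = 0.11602; denominator = 1 + 31.344×0.11602 = 4.6365.
N = 2070/4.6365 = 446.46.

446 plants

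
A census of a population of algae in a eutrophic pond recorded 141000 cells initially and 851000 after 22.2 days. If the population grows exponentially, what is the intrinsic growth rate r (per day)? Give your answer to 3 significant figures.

0.0810 per day

From N(t) = N₀·e^(rt): e^(r·22.2) = 851000/141000 = 6.0355.
r·22.2 = ln(6.0355) = 1.7977, so r = 1.7977/22.2 = 0.080975.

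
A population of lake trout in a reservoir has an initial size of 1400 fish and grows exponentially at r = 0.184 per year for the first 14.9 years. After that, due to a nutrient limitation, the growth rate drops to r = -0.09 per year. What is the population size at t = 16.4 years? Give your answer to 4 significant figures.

18970 fish

Phase 1: N(14.9) = 1400·e^(0.184×14.9) = 1400·e^2.742 = 21716.5.
Phase 2 runs for 16.4 − 14.9 = 1.5 years at r = -0.09.
N(16.4) = 21716.5·e^(-0.09×1.5) = 21716.5·e^-0.135 = 18974.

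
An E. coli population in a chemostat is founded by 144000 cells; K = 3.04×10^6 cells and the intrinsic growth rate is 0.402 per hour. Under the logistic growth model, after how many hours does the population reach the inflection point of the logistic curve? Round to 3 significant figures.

7.47 hours

Logistic growth is fastest at N = K/2 = 1.52×10^6.
A = (K − N₀)/N₀ = 20.111. Set K/(1 + A·e^(−rt)) = K/2 → A·e^(−rt) = 1.
e^(−0.402t) = 1/20.111 = 0.0497238, so t = ln(20.111)/0.402 = 3.0013/0.402 = 7.4659.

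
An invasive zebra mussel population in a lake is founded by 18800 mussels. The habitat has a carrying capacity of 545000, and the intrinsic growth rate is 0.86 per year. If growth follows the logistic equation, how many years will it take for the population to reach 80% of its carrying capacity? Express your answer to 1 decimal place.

A = (K − N₀)/N₀ = (545000 − 18800)/18800 = 27.989.
Solve 545000/(1 + 27.989·e^(−0.86t)) = 436000: 1 + 27.989·e^(−0.86t) = 1.25, so e^(−0.86t) = 0.00893197.
−0.86·t = ln(0.00893197) = -4.7181, so t = 4.7181/0.86 = 5.4862.

5.5 years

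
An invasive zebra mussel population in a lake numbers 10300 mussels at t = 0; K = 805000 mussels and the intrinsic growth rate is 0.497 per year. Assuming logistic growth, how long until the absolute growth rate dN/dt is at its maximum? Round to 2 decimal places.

Logistic growth is fastest at N = K/2 = 402500.
A = (K − N₀)/N₀ = 77.155. Set K/(1 + A·e^(−rt)) = K/2 → A·e^(−rt) = 1.
e^(−0.497t) = 1/77.155 = 0.0129609, so t = ln(77.155)/0.497 = 4.3458/0.497 = 8.7441.

8.74 years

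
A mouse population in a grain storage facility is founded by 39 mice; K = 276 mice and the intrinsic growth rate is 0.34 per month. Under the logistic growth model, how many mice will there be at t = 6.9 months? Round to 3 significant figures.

A = (K − N₀)/N₀ = (276 − 39)/39 = 6.0769.
N(t) = K/(1 + A·e^(−rt)) = 276/(1 + 6.0769×e^(−0.34×6.9)).
e^(−2.346) = 0.095751; denominator = 1 + 6.0769×0.095751 = 1.5819.
N = 276/1.5819 = 174.477.

174 mice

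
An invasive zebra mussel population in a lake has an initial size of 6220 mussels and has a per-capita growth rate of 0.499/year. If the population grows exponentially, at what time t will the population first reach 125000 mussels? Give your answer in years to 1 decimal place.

Set N₀·e^(rt) = 125000: e^(0.499·t) = 125000/6220 = 20.096.
0.499·t = ln(20.096) = 3.0005, so t = 3.0005/0.499 = 6.0131.

6.0 years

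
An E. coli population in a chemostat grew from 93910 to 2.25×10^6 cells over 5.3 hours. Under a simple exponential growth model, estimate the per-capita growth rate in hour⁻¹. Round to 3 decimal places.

0.599 per hour

From N(t) = N₀·e^(rt): e^(r·5.3) = 2.25×10^6/93910 = 23.959.
r·5.3 = ln(23.959) = 3.1763, so r = 3.1763/5.3 = 0.59931.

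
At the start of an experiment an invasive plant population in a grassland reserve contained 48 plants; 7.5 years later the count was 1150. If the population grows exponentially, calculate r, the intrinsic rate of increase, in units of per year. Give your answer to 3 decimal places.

0.424 per year

From N(t) = N₀·e^(rt): e^(r·7.5) = 1150/48 = 23.958.
r·7.5 = ln(23.958) = 3.1763, so r = 3.1763/7.5 = 0.42351.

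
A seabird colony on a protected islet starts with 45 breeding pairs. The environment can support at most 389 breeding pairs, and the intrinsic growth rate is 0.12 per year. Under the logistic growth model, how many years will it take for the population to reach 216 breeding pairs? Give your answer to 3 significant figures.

A = (K − N₀)/N₀ = (389 − 45)/45 = 7.6444.
Solve 389/(1 + 7.6444·e^(−0.12t)) = 216: 1 + 7.6444·e^(−0.12t) = 1.8009, so e^(−0.12t) = 0.104772.
−0.12·t = ln(0.104772) = -2.256, so t = 2.256/0.12 = 18.8.

18.8 years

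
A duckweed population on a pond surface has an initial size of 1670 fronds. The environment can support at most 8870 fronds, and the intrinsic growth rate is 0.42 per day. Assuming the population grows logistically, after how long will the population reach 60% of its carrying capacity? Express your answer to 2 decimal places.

4.44 days

A = (K − N₀)/N₀ = (8870 − 1670)/1670 = 4.3114.
Solve 8870/(1 + 4.3114·e^(−0.42t)) = 5322: 1 + 4.3114·e^(−0.42t) = 1.6667, so e^(−0.42t) = 0.15463.
−0.42·t = ln(0.15463) = -1.8667, so t = 1.8667/0.42 = 4.4446.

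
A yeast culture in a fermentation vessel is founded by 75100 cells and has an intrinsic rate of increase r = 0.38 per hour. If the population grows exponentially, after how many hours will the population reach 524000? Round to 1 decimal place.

5.1 hours

Set N₀·e^(rt) = 524000: e^(0.38·t) = 524000/75100 = 6.9774.
0.38·t = ln(6.9774) = 1.9427, so t = 1.9427/0.38 = 5.1123.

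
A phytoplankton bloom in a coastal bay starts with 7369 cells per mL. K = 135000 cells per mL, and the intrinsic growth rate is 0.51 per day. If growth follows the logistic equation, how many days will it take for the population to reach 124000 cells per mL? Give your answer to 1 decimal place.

A = (K − N₀)/N₀ = (135000 − 7369)/7369 = 17.32.
Solve 135000/(1 + 17.32·e^(−0.51t)) = 124000: 1 + 17.32·e^(−0.51t) = 1.0887, so e^(−0.51t) = 0.00512181.
−0.51·t = ln(0.00512181) = -5.2742, so t = 5.2742/0.51 = 10.342.

10.3 days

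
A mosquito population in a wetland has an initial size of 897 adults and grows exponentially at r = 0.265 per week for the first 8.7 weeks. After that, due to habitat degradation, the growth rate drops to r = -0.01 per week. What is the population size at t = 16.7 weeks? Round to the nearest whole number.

Phase 1: N(8.7) = 897·e^(0.265×8.7) = 897·e^2.305 = 8996.18.
Phase 2 runs for 16.7 − 8.7 = 8 weeks at r = -0.01.
N(16.7) = 8996.18·e^(-0.01×8) = 8996.18·e^-0.08 = 8304.53.

8305 adults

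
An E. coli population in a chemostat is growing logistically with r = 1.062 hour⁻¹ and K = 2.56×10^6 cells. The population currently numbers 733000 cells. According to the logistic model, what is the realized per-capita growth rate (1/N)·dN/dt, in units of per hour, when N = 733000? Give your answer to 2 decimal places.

(1/N)·dN/dt = r(1 − N/K) = 1.062 × (1 − 733000/2.56×10^6).
= 1.062 × 0.71367 = 0.75792.

0.76 per hour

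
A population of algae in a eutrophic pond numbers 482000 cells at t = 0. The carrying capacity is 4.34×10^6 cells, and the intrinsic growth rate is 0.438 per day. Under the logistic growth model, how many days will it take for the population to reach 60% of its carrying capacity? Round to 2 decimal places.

5.67 days

A = (K − N₀)/N₀ = (4.34×10^6 − 482000)/482000 = 8.0041.
Solve 4.34×10^6/(1 + 8.0041·e^(−0.438t)) = 2.604×10^6: 1 + 8.0041·e^(−0.438t) = 1.6667, so e^(−0.438t) = 0.0832901.
−0.438·t = ln(0.0832901) = -2.4854, so t = 2.4854/0.438 = 5.6745.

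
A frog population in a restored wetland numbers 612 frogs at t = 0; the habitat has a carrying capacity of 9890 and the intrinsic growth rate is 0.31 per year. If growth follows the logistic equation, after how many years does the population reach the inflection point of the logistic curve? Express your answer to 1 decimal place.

Logistic growth is fastest at N = K/2 = 4945.
A = (K − N₀)/N₀ = 15.16. Set K/(1 + A·e^(−rt)) = K/2 → A·e^(−rt) = 1.
e^(−0.31t) = 1/15.16 = 0.0659625, so t = ln(15.16)/0.31 = 2.7187/0.31 = 8.7699.

8.8 years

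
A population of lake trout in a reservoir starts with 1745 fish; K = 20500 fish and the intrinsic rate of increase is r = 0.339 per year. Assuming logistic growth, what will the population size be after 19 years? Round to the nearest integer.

20155 fish

A = (K − N₀)/N₀ = (20500 − 1745)/1745 = 10.748.
N(t) = K/(1 + A·e^(−rt)) = 20500/(1 + 10.748×e^(−0.339×19)).
e^(−6.441) = 0.0015948; denominator = 1 + 10.748×0.0015948 = 1.0171.
N = 20500/1.0171 = 20154.5.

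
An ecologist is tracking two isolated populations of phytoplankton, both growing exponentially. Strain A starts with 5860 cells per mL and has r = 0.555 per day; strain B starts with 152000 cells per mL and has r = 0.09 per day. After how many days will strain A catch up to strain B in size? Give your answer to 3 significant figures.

Set 5860·e^(0.555t) = 152000·e^(0.09t).
e^((0.555 − 0.09)t) = 152000/5860 → e^(0.465·t) = 25.939.
0.465·t = ln(25.939) = 3.2557, so t = 3.2557/0.465 = 7.0016.

7.00 days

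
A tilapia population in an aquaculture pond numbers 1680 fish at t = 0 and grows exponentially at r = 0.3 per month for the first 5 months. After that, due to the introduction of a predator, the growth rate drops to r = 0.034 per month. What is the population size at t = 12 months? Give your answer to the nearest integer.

Phase 1: N(5) = 1680·e^(0.3×5) = 1680·e^1.5 = 7529.24.
Phase 2 runs for 12 − 5 = 7 months at r = 0.034.
N(12) = 7529.24·e^(0.034×7) = 7529.24·e^0.238 = 9552.41.

9552 fish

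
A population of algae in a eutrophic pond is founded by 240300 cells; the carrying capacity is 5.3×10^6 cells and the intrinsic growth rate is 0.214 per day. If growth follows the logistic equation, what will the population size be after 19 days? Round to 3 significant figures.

3890000 cells

A = (K − N₀)/N₀ = (5.3×10^6 − 240300)/240300 = 21.056.
N(t) = K/(1 + A·e^(−rt)) = 5.3×10^6/(1 + 21.056×e^(−0.214×19)).
e^(−4.066) = 0.017146; denominator = 1 + 21.056×0.017146 = 1.361.
N = 5.3×10^6/1.361 = 3.894142×10^6.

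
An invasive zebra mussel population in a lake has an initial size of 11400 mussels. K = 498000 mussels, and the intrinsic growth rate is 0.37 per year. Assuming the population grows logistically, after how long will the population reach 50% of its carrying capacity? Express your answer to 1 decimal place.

A = (K − N₀)/N₀ = (498000 − 11400)/11400 = 42.684.
Solve 498000/(1 + 42.684·e^(−0.37t)) = 249000: 1 + 42.684·e^(−0.37t) = 2, so e^(−0.37t) = 0.0234279.
−0.37·t = ln(0.0234279) = -3.7538, so t = 3.7538/0.37 = 10.145.

10.1 years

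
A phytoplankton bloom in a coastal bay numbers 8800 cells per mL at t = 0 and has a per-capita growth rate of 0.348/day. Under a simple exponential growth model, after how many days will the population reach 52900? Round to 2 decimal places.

Set N₀·e^(rt) = 52900: e^(0.348·t) = 52900/8800 = 6.0114.
0.348·t = ln(6.0114) = 1.7937, so t = 1.7937/0.348 = 5.1542.

5.15 days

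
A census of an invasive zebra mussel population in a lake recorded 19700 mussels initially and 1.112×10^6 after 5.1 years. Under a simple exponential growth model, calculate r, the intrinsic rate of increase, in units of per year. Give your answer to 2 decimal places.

From N(t) = N₀·e^(rt): e^(r·5.1) = 1.112×10^6/19700 = 56.447.
r·5.1 = ln(56.447) = 4.0333, so r = 4.0333/5.1 = 0.79084.

0.79 per year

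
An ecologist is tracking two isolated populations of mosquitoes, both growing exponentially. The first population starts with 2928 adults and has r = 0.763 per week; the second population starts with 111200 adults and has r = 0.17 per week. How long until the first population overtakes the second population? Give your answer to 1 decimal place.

6.1 weeks

Set 2928·e^(0.763t) = 111200·e^(0.17t).
e^((0.763 − 0.17)t) = 111200/2928 → e^(0.593·t) = 37.978.
0.593·t = ln(37.978) = 3.637, so t = 3.637/0.593 = 6.1332.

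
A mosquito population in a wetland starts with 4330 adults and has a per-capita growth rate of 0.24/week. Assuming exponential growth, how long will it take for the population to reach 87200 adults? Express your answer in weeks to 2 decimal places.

12.51 weeks

Set N₀·e^(rt) = 87200: e^(0.24·t) = 87200/4330 = 20.139.
0.24·t = ln(20.139) = 3.0026, so t = 3.0026/0.24 = 12.511.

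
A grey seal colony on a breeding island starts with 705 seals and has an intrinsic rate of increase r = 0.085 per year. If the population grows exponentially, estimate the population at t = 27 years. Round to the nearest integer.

N(t) = N₀·e^(rt) = 705 × e^(0.085×27) = 705 × e^2.295.
e^2.295 ≈ 9.9244, so N ≈ 705 × 9.9244 = 6996.73.

6997 seals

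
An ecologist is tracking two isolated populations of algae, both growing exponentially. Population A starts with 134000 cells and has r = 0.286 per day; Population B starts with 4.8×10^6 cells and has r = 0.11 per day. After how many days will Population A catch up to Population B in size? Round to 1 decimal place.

Set 134000·e^(0.286t) = 4.8×10^6·e^(0.11t).
e^((0.286 − 0.11)t) = 4.8×10^6/134000 → e^(0.176·t) = 35.821.
0.176·t = ln(35.821) = 3.5785, so t = 3.5785/0.176 = 20.333.

20.3 days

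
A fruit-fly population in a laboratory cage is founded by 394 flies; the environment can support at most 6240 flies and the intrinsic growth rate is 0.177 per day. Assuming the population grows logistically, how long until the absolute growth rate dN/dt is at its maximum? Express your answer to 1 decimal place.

15.2 days

Logistic growth is fastest at N = K/2 = 3120.
A = (K − N₀)/N₀ = 14.838. Set K/(1 + A·e^(−rt)) = K/2 → A·e^(−rt) = 1.
e^(−0.177t) = 1/14.838 = 0.0673965, so t = ln(14.838)/0.177 = 2.6972/0.177 = 15.238.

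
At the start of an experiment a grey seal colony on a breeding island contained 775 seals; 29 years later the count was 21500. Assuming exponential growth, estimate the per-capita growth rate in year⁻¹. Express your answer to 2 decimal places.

0.11 per year

From N(t) = N₀·e^(rt): e^(r·29) = 21500/775 = 27.742.
r·29 = ln(27.742) = 3.3229, so r = 3.3229/29 = 0.11458.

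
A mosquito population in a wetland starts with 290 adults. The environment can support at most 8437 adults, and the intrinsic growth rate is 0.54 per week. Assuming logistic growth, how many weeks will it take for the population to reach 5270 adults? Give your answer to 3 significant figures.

A = (K − N₀)/N₀ = (8437 − 290)/290 = 28.093.
Solve 8437/(1 + 28.093·e^(−0.54t)) = 5270: 1 + 28.093·e^(−0.54t) = 1.6009, so e^(−0.54t) = 0.0213913.
−0.54·t = ln(0.0213913) = -3.8448, so t = 3.8448/0.54 = 7.1199.

7.12 weeks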